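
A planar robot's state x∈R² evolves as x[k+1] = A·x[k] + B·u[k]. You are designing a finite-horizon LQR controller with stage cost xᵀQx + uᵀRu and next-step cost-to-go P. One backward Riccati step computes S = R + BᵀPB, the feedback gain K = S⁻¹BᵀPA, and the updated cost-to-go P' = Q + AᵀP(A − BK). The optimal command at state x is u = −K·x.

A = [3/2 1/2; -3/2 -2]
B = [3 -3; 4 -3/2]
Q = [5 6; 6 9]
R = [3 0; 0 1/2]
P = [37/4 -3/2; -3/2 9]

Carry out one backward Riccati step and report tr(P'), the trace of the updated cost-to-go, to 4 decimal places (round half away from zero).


BᵀP = [21.7500 31.5000; -25.5000 -9.0000]
S = R + BᵀPB = [3 0; 0 1/2] + [191.2500 -112.5000; -112.5000 90.0000] = [194.2500 -112.5000; -112.5000 90.5000]
BᵀPA = [-14.6250 -52.1250; -24.7500 5.2500]
K = S⁻¹·BᵀPA = [-0.8344 -0.8382; -1.3107 -0.9839]
A−BK = [0.0711 0.0628; -0.1285 -0.1232]
AᵀP(A−BK) = [3.1703 2.9518; 2.9518 2.7879]
P' = Q + AᵀP(A−BK) = [8.1703 8.9518; 8.9518 11.7879]
tr(P') = 19.9581

19.9581


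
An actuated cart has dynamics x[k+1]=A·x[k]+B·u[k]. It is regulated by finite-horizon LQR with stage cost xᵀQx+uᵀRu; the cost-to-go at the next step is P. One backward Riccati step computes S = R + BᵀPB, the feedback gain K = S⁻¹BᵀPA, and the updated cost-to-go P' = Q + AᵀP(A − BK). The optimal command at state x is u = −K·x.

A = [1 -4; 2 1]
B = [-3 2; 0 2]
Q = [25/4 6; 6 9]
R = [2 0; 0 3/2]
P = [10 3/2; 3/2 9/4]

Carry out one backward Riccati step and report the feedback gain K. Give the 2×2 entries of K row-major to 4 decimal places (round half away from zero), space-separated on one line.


0.1866 1.4037 0.8140 0.1977

BᵀP = [-30.0000 -4.5000; 23.0000 7.5000]
S = R + BᵀPB = [2 0; 0 3/2] + [90.0000 -69.0000; -69.0000 61.0000] = [92.0000 -69.0000; -69.0000 62.5000]
BᵀPA = [-39.0000 115.5000; 38.0000 -84.5000]
K = S⁻¹·BᵀPA = [0.1866 1.4037; 0.8140 0.1977]
A−BK = [-0.0683 -0.1843; 0.3721 0.6047]
AᵀP(A−BK) = [1.3453 1.2323; 1.2323 4.8272]
P' = Q + AᵀP(A−BK) = [7.5953 7.2323; 7.2323 13.8272]
tr(P') = 21.4225


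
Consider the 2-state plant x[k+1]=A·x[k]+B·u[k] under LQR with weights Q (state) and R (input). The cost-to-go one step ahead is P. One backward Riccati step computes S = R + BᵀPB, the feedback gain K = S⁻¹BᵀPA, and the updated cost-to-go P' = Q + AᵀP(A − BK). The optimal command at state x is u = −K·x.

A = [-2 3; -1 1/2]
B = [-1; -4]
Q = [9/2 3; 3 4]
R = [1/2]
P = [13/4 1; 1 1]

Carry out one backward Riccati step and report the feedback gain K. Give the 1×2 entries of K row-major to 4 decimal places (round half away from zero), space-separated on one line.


BᵀP = [-7.2500 -5.0000]
S = R + BᵀPB = [1/2] + [27.2500] = [27.7500]
BᵀPA = [19.5000 -24.2500]
K = S⁻¹·BᵀPA = [0.7027 -0.8739]
A−BK = [-1.2973 2.1261; 1.8108 -2.9955]
AᵀP(A−BK) = [4.2973 -6.9595; -6.9595 11.3086]
P' = Q + AᵀP(A−BK) = [8.7973 -3.9595; -3.9595 15.3086]
tr(P') = 24.1059

0.7027 -0.8739


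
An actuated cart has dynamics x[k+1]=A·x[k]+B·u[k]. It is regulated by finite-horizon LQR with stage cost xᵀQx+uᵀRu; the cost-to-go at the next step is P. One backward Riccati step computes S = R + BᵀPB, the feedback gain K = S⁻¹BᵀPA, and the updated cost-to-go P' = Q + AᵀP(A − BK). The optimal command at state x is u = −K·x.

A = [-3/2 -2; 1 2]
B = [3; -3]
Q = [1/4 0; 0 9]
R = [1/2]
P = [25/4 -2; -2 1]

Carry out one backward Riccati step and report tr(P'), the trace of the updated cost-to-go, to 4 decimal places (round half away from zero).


BᵀP = [24.7500 -9.0000]
S = R + BᵀPB = [1/2] + [101.2500] = [101.7500]
BᵀPA = [-46.1250 -67.5000]
K = S⁻¹·BᵀPA = [-0.4533 -0.6634]
A−BK = [-0.1400 -0.0098; -0.3600 0.0098]
AᵀP(A−BK) = [0.1533 0.1511; 0.1511 0.2211]
P' = Q + AᵀP(A−BK) = [0.4033 0.1511; 0.1511 9.2211]
tr(P') = 9.6244

9.6244


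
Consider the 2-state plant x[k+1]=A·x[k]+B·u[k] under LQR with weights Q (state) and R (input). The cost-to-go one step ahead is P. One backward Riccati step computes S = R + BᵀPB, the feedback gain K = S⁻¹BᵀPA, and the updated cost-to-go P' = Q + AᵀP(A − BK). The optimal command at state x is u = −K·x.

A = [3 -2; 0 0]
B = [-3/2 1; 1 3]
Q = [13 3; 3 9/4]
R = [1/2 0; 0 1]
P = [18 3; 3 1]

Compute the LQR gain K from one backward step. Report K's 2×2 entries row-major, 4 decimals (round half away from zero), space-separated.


BᵀP = [-24.0000 -3.5000; 27.0000 6.0000]
S = R + BᵀPB = [1/2 0; 0 1] + [32.5000 -34.5000; -34.5000 45.0000] = [33.0000 -34.5000; -34.5000 46.0000]
BᵀPA = [-72.0000 48.0000; 81.0000 -54.0000]
K = S⁻¹·BᵀPA = [-1.5789 1.0526; 0.5767 -0.3844]
A−BK = [0.0549 -0.0366; -0.1510 0.1007]
AᵀP(A−BK) = [1.6064 -1.0709; -1.0709 0.7140]
P' = Q + AᵀP(A−BK) = [14.6064 1.9291; 1.9291 2.9640]
tr(P') = 17.5704

-1.5789 1.0526 0.5767 -0.3844


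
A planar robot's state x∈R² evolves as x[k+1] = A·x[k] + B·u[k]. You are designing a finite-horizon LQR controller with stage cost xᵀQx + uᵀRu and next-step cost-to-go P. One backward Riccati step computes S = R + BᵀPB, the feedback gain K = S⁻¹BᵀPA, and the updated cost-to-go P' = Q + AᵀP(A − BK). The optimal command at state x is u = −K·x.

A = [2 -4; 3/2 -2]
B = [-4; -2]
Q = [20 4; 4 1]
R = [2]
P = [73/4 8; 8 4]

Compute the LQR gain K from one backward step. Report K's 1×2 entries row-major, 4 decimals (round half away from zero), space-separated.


-0.5434 0.9954

BᵀP = [-89.0000 -40.0000]
S = R + BᵀPB = [2] + [436.0000] = [438.0000]
BᵀPA = [-238.0000 436.0000]
K = S⁻¹·BᵀPA = [-0.5434 0.9954]
A−BK = [-0.1735 -0.0183; 0.4132 -0.0091]
AᵀP(A−BK) = [0.6758 -1.0868; -1.0868 1.9909]
P' = Q + AᵀP(A−BK) = [20.6758 2.9132; 2.9132 2.9909]
tr(P') = 23.6667


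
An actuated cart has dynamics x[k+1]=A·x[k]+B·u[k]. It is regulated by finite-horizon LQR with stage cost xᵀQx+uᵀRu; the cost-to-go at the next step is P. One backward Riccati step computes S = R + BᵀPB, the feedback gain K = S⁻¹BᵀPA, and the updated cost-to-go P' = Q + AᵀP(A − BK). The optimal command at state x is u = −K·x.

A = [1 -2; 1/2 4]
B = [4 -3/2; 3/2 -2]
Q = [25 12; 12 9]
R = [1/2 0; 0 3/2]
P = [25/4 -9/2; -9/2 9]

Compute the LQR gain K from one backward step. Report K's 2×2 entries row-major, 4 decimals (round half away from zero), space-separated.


BᵀP = [18.2500 -4.5000; -0.3750 -11.2500]
S = R + BᵀPB = [1/2 0; 0 3/2] + [66.2500 -18.3750; -18.3750 23.0625] = [66.7500 -18.3750; -18.3750 24.5625]
BᵀPA = [16.0000 -54.5000; -6.0000 -44.2500]
K = S⁻¹·BᵀPA = [0.2172 -1.6528; -0.0818 -3.0379]
A−BK = [0.0086 0.0542; 0.0106 0.4033]
AᵀP(A−BK) = [0.0343 0.2166; 0.2166 16.4949]
P' = Q + AᵀP(A−BK) = [25.0343 12.2166; 12.2166 25.4949]
tr(P') = 50.5291

0.2172 -1.6528 -0.0818 -3.0379


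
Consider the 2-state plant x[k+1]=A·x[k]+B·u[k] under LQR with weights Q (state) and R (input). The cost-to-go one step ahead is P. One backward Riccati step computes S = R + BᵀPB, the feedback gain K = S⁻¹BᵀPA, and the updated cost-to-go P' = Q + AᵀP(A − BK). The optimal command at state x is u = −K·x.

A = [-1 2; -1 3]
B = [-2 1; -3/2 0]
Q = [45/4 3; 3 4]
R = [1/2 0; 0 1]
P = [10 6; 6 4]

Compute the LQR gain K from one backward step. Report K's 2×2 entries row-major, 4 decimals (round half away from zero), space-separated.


0.5327 -1.3065 -0.0503 0.0101

BᵀP = [-29.0000 -18.0000; 10.0000 6.0000]
S = R + BᵀPB = [1/2 0; 0 1] + [85.0000 -29.0000; -29.0000 10.0000] = [85.5000 -29.0000; -29.0000 11.0000]
BᵀPA = [47.0000 -112.0000; -16.0000 38.0000]
K = S⁻¹·BᵀPA = [0.5327 -1.3065; -0.0503 0.0101]
A−BK = [0.1156 -0.6231; -0.2010 1.0402]
AᵀP(A−BK) = [0.1608 -0.4322; -0.4322 1.2864]
P' = Q + AᵀP(A−BK) = [11.4108 2.5678; 2.5678 5.2864]
tr(P') = 16.6972


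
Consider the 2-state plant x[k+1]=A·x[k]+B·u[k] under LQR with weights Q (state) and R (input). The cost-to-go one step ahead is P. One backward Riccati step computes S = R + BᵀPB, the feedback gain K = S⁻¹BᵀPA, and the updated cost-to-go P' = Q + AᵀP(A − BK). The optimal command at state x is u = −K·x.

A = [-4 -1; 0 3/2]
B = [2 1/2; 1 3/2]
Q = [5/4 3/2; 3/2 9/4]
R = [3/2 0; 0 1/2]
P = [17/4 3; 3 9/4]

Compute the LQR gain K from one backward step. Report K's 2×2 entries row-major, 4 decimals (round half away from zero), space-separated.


-0.8775 -0.0761 -0.9525 0.1858

BᵀP = [11.5000 8.2500; 6.6250 4.8750]
S = R + BᵀPB = [3/2 0; 0 1/2] + [31.2500 18.1250; 18.1250 10.6250] = [32.7500 18.1250; 18.1250 11.1250]
BᵀPA = [-46.0000 0.8750; -26.5000 0.6875]
K = S⁻¹·BᵀPA = [-0.8775 -0.0761; -0.9525 0.1858]
A−BK = [-1.7689 -0.9407; 2.3061 1.2974]
AᵀP(A−BK) = [2.3969 0.4226; 0.4226 0.2514]
P' = Q + AᵀP(A−BK) = [3.6469 1.9226; 1.9226 2.5014]
tr(P') = 6.1482


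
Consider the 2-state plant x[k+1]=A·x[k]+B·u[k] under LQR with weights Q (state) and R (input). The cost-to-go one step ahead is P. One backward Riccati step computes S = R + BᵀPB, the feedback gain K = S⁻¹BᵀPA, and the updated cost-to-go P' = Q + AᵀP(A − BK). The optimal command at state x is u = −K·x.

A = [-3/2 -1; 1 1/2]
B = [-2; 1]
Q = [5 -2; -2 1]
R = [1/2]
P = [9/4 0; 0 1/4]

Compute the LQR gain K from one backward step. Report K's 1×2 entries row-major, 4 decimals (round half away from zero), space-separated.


0.7179 0.4744

BᵀP = [-4.5000 0.2500]
S = R + BᵀPB = [1/2] + [9.2500] = [9.7500]
BᵀPA = [7.0000 4.6250]
K = S⁻¹·BᵀPA = [0.7179 0.4744]
A−BK = [-0.0641 -0.0513; 0.2821 0.0256]
AᵀP(A−BK) = [0.2869 0.1795; 0.1795 0.1186]
P' = Q + AᵀP(A−BK) = [5.2869 -1.8205; -1.8205 1.1186]
tr(P') = 6.4054


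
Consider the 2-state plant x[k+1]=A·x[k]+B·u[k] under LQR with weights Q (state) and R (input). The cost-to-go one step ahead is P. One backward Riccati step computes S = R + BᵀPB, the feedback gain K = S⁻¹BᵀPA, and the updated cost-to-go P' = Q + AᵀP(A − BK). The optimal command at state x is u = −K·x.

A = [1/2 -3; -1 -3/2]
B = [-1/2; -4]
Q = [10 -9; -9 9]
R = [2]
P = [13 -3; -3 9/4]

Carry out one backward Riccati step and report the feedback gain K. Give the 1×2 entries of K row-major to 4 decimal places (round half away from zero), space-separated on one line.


BᵀP = [5.5000 -7.5000]
S = R + BᵀPB = [2] + [27.2500] = [29.2500]
BᵀPA = [10.2500 -5.2500]
K = S⁻¹·BᵀPA = [0.3504 -0.1795]
A−BK = [0.6752 -3.0897; 0.4017 -2.2179]
AᵀP(A−BK) = [4.9081 -21.0353; -21.0353 94.1202]
P' = Q + AᵀP(A−BK) = [14.9081 -30.0353; -30.0353 103.1202]
tr(P') = 118.0283

0.3504 -0.1795


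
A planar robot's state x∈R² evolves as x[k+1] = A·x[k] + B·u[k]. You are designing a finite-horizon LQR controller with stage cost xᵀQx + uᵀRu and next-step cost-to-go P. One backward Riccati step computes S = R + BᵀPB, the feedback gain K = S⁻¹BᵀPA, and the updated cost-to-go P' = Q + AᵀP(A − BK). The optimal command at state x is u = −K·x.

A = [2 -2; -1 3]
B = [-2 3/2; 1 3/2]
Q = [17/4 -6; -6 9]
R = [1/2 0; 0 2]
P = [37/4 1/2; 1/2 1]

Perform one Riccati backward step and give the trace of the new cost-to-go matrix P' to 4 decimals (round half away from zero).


BᵀP = [-18.0000 0.0000; 14.6250 2.2500]
S = R + BᵀPB = [1/2 0; 0 2] + [36.0000 -27.0000; -27.0000 25.3125] = [36.5000 -27.0000; -27.0000 27.3125]
BᵀPA = [-36.0000 36.0000; 27.0000 -22.5000]
K = S⁻¹·BᵀPA = [-0.9490 1.4025; 0.0504 0.5627]
A−BK = [0.0264 -0.0390; -0.1266 0.7534]
AᵀP(A−BK) = [0.4745 -0.7013; -0.7013 2.1691]
P' = Q + AᵀP(A−BK) = [4.7245 -6.7013; -6.7013 11.1691]
tr(P') = 15.8936

15.8936


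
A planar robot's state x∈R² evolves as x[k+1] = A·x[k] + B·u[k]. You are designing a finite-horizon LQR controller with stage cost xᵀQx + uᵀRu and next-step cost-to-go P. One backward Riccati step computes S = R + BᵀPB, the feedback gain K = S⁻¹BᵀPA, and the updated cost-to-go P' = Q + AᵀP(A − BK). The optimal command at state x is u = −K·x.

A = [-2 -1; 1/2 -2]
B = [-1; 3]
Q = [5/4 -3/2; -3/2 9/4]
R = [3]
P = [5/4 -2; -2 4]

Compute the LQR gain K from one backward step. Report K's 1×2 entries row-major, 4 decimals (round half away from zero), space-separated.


BᵀP = [-7.2500 14.0000]
S = R + BᵀPB = [3] + [49.2500] = [52.2500]
BᵀPA = [21.5000 -20.7500]
K = S⁻¹·BᵀPA = [0.4115 -0.3971]
A−BK = [-1.5885 -1.3971; -0.7344 -0.8086]
AᵀP(A−BK) = [1.1531 0.0383; 0.0383 1.0096]
P' = Q + AᵀP(A−BK) = [2.4031 -1.4617; -1.4617 3.2596]
tr(P') = 5.6627

0.4115 -0.3971


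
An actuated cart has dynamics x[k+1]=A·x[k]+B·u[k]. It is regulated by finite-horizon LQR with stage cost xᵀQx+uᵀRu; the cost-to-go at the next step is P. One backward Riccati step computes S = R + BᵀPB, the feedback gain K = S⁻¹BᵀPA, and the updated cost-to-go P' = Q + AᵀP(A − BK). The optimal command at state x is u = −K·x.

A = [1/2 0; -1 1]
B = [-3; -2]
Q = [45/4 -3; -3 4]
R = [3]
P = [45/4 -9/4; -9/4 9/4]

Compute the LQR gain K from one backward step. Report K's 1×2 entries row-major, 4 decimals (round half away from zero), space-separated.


-0.1957 0.0261

BᵀP = [-29.2500 2.2500]
S = R + BᵀPB = [3] + [83.2500] = [86.2500]
BᵀPA = [-16.8750 2.2500]
K = S⁻¹·BᵀPA = [-0.1957 0.0261]
A−BK = [-0.0870 0.0783; -1.3913 1.0522]
AᵀP(A−BK) = [4.0109 -2.9348; -2.9348 2.1913]
P' = Q + AᵀP(A−BK) = [15.2609 -5.9348; -5.9348 6.1913]
tr(P') = 21.4522


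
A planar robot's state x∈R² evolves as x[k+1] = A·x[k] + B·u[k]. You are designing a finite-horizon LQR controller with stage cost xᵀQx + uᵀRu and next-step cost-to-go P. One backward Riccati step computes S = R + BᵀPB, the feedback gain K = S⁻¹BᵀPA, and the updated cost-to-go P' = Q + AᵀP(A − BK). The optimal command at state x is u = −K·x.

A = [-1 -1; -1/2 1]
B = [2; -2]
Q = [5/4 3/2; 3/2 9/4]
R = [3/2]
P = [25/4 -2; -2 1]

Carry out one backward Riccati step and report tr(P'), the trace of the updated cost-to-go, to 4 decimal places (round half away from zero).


BᵀP = [16.5000 -6.0000]
S = R + BᵀPB = [3/2] + [45.0000] = [46.5000]
BᵀPA = [-13.5000 -22.5000]
K = S⁻¹·BᵀPA = [-0.2903 -0.4839]
A−BK = [-0.4194 -0.0323; -1.0806 0.0323]
AᵀP(A−BK) = [0.5806 0.2177; 0.2177 0.3629]
P' = Q + AᵀP(A−BK) = [1.8306 1.7177; 1.7177 2.6129]
tr(P') = 4.4435

4.4435


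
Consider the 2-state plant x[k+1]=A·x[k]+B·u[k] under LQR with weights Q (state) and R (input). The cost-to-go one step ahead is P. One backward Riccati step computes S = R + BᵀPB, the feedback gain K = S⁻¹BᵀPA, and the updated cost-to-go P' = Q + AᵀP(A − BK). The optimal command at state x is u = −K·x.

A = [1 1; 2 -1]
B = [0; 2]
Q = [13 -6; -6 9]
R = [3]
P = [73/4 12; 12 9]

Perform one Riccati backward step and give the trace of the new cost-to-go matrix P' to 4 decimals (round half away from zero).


BᵀP = [24.0000 18.0000]
S = R + BᵀPB = [3] + [36.0000] = [39.0000]
BᵀPA = [60.0000 6.0000]
K = S⁻¹·BᵀPA = [1.5385 0.1538]
A−BK = [1.0000 1.0000; -1.0769 -1.3077]
AᵀP(A−BK) = [9.9423 3.0192; 3.0192 2.3269]
P' = Q + AᵀP(A−BK) = [22.9423 -2.9808; -2.9808 11.3269]
tr(P') = 34.2692

34.2692


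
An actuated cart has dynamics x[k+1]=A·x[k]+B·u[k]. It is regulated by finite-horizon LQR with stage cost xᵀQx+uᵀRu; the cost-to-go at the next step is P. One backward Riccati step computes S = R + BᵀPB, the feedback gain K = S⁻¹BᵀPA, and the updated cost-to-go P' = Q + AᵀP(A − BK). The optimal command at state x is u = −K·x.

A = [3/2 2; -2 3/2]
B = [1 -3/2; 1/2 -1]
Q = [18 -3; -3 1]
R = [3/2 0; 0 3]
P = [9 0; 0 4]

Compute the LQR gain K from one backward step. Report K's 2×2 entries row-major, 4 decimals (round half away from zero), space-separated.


BᵀP = [9.0000 2.0000; -13.5000 -4.0000]
S = R + BᵀPB = [3/2 0; 0 3] + [10.0000 -15.5000; -15.5000 24.2500] = [11.5000 -15.5000; -15.5000 27.2500]
BᵀPA = [9.5000 21.0000; -12.2500 -33.0000]
K = S⁻¹·BᵀPA = [0.9436 0.8308; 0.0872 -0.7385]
A−BK = [0.6872 0.0615; -2.3846 0.3462]
AᵀP(A−BK) = [28.3538 -1.9385; -1.9385 3.1846]
P' = Q + AᵀP(A−BK) = [46.3538 -4.9385; -4.9385 4.1846]
tr(P') = 50.5385

0.9436 0.8308 0.0872 -0.7385


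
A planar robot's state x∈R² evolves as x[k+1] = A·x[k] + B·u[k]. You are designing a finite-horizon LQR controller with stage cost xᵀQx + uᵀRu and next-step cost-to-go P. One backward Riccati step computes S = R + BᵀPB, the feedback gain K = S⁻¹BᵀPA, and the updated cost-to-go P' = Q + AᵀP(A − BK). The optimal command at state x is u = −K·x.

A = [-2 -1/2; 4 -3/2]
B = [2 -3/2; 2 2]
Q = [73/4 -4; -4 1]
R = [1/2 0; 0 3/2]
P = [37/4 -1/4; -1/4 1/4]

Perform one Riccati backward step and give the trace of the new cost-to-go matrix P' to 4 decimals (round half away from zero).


22.3719

BᵀP = [18.0000 0.0000; -14.3750 0.8750]
S = R + BᵀPB = [1/2 0; 0 3/2] + [36.0000 -27.0000; -27.0000 23.3125] = [36.5000 -27.0000; -27.0000 24.8125]
BᵀPA = [-36.0000 -9.0000; 32.2500 5.8750]
K = S⁻¹·BᵀPA = [-0.1274 -0.3662; 1.1612 -0.1617]
A−BK = [-0.0035 -0.0102; 1.9324 -0.4443]
AᵀP(A−BK) = [2.9676 -0.4681; -0.4681 0.1543]
P' = Q + AᵀP(A−BK) = [21.2176 -4.4681; -4.4681 1.1543]
tr(P') = 22.3719


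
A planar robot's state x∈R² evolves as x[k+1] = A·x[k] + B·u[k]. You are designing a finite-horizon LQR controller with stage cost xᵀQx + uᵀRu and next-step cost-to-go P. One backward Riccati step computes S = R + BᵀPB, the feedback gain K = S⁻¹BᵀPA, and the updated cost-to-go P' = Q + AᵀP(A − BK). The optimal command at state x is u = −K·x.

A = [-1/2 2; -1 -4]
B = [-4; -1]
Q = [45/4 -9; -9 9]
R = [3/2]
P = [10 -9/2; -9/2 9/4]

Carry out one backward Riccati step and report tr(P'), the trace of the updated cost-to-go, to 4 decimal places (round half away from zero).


BᵀP = [-35.5000 15.7500]
S = R + BᵀPB = [3/2] + [126.2500] = [127.7500]
BᵀPA = [2.0000 -134.0000]
K = S⁻¹·BᵀPA = [0.0157 -1.0489]
A−BK = [-0.4374 -2.1957; -0.9843 -5.0489]
AᵀP(A−BK) = [0.2187 1.0978; 1.0978 7.4442]
P' = Q + AᵀP(A−BK) = [11.4687 -7.9022; -7.9022 16.4442]
tr(P') = 27.9129

27.9129


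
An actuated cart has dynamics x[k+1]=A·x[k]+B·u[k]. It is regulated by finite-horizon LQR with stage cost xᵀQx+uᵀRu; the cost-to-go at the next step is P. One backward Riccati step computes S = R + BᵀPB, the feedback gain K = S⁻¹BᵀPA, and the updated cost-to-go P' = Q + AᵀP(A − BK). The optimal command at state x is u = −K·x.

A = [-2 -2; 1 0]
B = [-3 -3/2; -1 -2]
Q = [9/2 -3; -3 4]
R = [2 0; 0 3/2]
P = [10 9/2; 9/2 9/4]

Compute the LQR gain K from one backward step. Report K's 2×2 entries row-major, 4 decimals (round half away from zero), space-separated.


BᵀP = [-34.5000 -15.7500; -24.0000 -11.2500]
S = R + BᵀPB = [2 0; 0 3/2] + [119.2500 83.2500; 83.2500 58.5000] = [121.2500 83.2500; 83.2500 60.0000]
BᵀPA = [53.2500 69.0000; 36.7500 48.0000]
K = S⁻¹·BᵀPA = [0.3936 0.4181; 0.0664 0.2199]
A−BK = [-0.7197 -0.4159; 1.5264 0.8579]
AᵀP(A−BK) = [0.8514 0.6554; 0.6554 0.5966]
P' = Q + AᵀP(A−BK) = [5.3514 -2.3446; -2.3446 4.5966]
tr(P') = 9.9480

0.3936 0.4181 0.0664 0.2199


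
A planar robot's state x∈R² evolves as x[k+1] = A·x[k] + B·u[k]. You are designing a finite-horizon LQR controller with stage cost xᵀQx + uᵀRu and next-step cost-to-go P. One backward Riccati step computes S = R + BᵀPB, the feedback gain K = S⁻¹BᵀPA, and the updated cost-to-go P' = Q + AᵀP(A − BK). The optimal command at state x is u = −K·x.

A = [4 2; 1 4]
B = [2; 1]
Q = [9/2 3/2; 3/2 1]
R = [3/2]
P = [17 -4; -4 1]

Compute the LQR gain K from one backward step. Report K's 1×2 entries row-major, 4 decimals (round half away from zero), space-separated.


BᵀP = [30.0000 -7.0000]
S = R + BᵀPB = [3/2] + [53.0000] = [54.5000]
BᵀPA = [113.0000 32.0000]
K = S⁻¹·BᵀPA = [2.0734 0.5872]
A−BK = [-0.1468 0.8257; -1.0734 3.4128]
AᵀP(A−BK) = [6.7064 1.6514; 1.6514 1.2110]
P' = Q + AᵀP(A−BK) = [11.2064 3.1514; 3.1514 2.2110]
tr(P') = 13.4174

2.0734 0.5872


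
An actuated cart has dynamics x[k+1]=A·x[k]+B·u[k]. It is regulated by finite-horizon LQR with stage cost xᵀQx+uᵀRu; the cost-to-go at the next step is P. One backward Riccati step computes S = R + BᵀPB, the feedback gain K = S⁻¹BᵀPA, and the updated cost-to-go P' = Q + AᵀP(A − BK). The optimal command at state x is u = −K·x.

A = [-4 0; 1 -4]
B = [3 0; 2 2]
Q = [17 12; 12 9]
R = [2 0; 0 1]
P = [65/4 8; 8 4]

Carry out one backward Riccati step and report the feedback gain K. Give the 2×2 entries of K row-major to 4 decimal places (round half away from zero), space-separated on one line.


-0.8378 -0.3899 -0.1401 -0.4143

BᵀP = [64.7500 32.0000; 16.0000 8.0000]
S = R + BᵀPB = [2 0; 0 1] + [258.2500 64.0000; 64.0000 16.0000] = [260.2500 64.0000; 64.0000 17.0000]
BᵀPA = [-227.0000 -128.0000; -56.0000 -32.0000]
K = S⁻¹·BᵀPA = [-0.8378 -0.3899; -0.1401 -0.4143]
A−BK = [-1.4867 1.1698; 2.9558 -2.3915]
AᵀP(A−BK) = [1.9772 0.2803; 0.2803 0.8286]
P' = Q + AᵀP(A−BK) = [18.9772 12.2803; 12.2803 9.8286]
tr(P') = 28.8058


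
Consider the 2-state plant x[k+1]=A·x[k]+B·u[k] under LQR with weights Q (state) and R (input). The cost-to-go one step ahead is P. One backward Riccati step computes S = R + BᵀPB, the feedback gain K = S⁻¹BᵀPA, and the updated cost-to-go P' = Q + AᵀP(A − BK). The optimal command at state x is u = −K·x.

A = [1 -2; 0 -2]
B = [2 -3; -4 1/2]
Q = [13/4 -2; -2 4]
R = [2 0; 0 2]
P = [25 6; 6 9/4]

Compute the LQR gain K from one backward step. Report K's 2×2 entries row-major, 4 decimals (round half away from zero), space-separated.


-0.0201 0.4893 -0.3509 1.0268

BᵀP = [26.0000 3.0000; -72.0000 -16.8750]
S = R + BᵀPB = [2 0; 0 2] + [40.0000 -76.5000; -76.5000 207.5625] = [42.0000 -76.5000; -76.5000 209.5625]
BᵀPA = [26.0000 -58.0000; -72.0000 177.7500]
K = S⁻¹·BᵀPA = [-0.0201 0.4893; -0.3509 1.0268]
A−BK = [-0.0125 0.1018; 0.0949 -0.5561]
AᵀP(A−BK) = [0.2570 -0.7913; -0.7913 2.8631]
P' = Q + AᵀP(A−BK) = [3.5070 -2.7913; -2.7913 6.8631]
tr(P') = 10.3702


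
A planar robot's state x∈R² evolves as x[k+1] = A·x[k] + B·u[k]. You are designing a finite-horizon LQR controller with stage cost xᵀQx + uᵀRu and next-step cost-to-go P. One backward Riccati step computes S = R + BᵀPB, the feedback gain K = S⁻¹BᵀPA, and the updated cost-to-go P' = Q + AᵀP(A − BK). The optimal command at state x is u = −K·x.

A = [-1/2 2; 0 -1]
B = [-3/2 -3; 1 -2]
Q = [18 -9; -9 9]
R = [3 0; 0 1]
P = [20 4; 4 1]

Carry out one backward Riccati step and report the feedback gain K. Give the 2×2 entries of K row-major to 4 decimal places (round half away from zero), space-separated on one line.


0.0422 -0.2452 0.1300 -0.4310

BᵀP = [-26.0000 -5.0000; -68.0000 -14.0000]
S = R + BᵀPB = [3 0; 0 1] + [34.0000 88.0000; 88.0000 232.0000] = [37.0000 88.0000; 88.0000 233.0000]
BᵀPA = [13.0000 -47.0000; 34.0000 -122.0000]
K = S⁻¹·BᵀPA = [0.0422 -0.2452; 0.1300 -0.4310]
A−BK = [-0.0468 0.3392; 0.2178 -1.6169]
AᵀP(A−BK) = [0.0319 -0.1585; -0.1585 0.8940]
P' = Q + AᵀP(A−BK) = [18.0319 -9.1585; -9.1585 9.8940]
tr(P') = 27.9259


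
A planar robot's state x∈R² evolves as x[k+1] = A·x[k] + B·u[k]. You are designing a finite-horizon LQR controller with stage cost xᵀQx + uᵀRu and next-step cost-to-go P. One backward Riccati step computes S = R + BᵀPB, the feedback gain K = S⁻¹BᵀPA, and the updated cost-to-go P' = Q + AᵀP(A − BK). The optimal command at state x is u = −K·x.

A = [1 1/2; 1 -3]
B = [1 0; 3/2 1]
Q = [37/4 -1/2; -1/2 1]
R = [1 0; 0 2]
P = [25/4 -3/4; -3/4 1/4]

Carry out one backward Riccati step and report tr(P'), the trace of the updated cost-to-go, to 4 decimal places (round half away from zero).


14.4520

BᵀP = [5.1250 -0.3750; -0.7500 0.2500]
S = R + BᵀPB = [1 0; 0 2] + [4.5625 -0.3750; -0.3750 0.2500] = [5.5625 -0.3750; -0.3750 2.2500]
BᵀPA = [4.7500 3.6875; -0.5000 -1.1250]
K = S⁻¹·BᵀPA = [0.8485 0.6364; -0.0808 -0.3939]
A−BK = [0.1515 -0.1364; -0.1919 -3.5606]
AᵀP(A−BK) = [0.9293 1.0303; 1.0303 3.2727]
P' = Q + AᵀP(A−BK) = [10.1793 0.5303; 0.5303 4.2727]
tr(P') = 14.4520


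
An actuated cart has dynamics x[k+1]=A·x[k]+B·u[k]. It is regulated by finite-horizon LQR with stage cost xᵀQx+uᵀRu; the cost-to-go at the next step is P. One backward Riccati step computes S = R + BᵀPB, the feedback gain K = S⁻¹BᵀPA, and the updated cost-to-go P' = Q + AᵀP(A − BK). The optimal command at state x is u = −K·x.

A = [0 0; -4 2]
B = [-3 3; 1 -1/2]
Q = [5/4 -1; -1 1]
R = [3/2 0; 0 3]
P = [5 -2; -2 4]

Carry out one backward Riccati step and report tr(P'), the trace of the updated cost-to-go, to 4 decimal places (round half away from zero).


46.4291

BᵀP = [-17.0000 10.0000; 16.0000 -8.0000]
S = R + BᵀPB = [3/2 0; 0 3] + [61.0000 -56.0000; -56.0000 52.0000] = [62.5000 -56.0000; -56.0000 55.0000]
BᵀPA = [-40.0000 20.0000; 32.0000 -16.0000]
K = S⁻¹·BᵀPA = [-1.3532 0.6766; -0.7960 0.3980]
A−BK = [-1.6716 0.8358; -3.0448 1.5224]
AᵀP(A−BK) = [35.3433 -17.6716; -17.6716 8.8358]
P' = Q + AᵀP(A−BK) = [36.5933 -18.6716; -18.6716 9.8358]
tr(P') = 46.4291


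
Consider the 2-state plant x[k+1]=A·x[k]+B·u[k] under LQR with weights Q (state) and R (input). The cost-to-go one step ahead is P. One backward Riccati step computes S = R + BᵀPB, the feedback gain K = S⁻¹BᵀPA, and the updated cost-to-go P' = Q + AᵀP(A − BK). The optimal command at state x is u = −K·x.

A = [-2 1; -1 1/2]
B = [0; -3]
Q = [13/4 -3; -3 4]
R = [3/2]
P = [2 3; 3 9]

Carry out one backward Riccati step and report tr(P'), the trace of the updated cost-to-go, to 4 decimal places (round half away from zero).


BᵀP = [-9.0000 -27.0000]
S = R + BᵀPB = [3/2] + [81.0000] = [82.5000]
BᵀPA = [45.0000 -22.5000]
K = S⁻¹·BᵀPA = [0.5455 -0.2727]
A−BK = [-2.0000 1.0000; 0.6364 -0.3182]
AᵀP(A−BK) = [4.4545 -2.2273; -2.2273 1.1136]
P' = Q + AᵀP(A−BK) = [7.7045 -5.2273; -5.2273 5.1136]
tr(P') = 12.8182

12.8182


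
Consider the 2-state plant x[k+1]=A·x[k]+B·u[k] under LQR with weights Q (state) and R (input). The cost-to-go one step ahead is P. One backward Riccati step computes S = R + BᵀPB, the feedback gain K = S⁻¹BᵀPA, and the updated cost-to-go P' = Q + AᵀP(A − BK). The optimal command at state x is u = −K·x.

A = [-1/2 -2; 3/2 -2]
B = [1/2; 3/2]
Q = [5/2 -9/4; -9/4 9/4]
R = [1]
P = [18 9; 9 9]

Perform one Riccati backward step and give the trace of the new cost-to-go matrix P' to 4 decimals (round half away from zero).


22.5207

BᵀP = [22.5000 18.0000]
S = R + BᵀPB = [1] + [38.2500] = [39.2500]
BᵀPA = [15.7500 -81.0000]
K = S⁻¹·BᵀPA = [0.4013 -2.0637]
A−BK = [-0.7006 -0.9682; 0.8981 1.0955]
AᵀP(A−BK) = [4.9299 5.5032; 5.5032 12.8408]
P' = Q + AᵀP(A−BK) = [7.4299 3.2532; 3.2532 15.0908]
tr(P') = 22.5207


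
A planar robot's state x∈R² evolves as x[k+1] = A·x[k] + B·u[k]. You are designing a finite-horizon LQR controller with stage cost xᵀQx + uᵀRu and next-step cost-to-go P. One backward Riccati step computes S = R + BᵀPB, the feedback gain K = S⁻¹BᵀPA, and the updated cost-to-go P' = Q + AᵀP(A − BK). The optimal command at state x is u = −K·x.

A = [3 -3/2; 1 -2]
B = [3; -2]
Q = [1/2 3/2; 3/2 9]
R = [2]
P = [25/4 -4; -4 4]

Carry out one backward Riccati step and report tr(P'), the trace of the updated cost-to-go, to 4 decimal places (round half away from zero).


22.1186

BᵀP = [26.7500 -20.0000]
S = R + BᵀPB = [2] + [120.2500] = [122.2500]
BᵀPA = [60.2500 -0.1250]
K = S⁻¹·BᵀPA = [0.4928 -0.0010]
A−BK = [1.5215 -1.4969; 1.9857 -2.0020]
AᵀP(A−BK) = [6.5562 -6.0634; -6.0634 6.0624]
P' = Q + AᵀP(A−BK) = [7.0562 -4.5634; -4.5634 15.0624]
tr(P') = 22.1186


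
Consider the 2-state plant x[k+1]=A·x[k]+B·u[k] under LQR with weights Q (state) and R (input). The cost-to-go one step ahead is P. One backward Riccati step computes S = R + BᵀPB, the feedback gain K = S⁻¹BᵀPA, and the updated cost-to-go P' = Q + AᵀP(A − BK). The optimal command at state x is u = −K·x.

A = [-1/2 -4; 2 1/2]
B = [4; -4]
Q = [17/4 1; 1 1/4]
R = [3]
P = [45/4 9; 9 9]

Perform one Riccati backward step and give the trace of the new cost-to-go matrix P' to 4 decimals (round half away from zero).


BᵀP = [9.0000 0.0000]
S = R + BᵀPB = [3] + [36.0000] = [39.0000]
BᵀPA = [-4.5000 -36.0000]
K = S⁻¹·BᵀPA = [-0.1154 -0.9231]
A−BK = [-0.0385 -0.3077; 1.5385 -3.1923]
AᵀP(A−BK) = [20.2933 -46.9038; -46.9038 113.0192]
P' = Q + AᵀP(A−BK) = [24.5433 -45.9038; -45.9038 113.2692]
tr(P') = 137.8125

137.8125


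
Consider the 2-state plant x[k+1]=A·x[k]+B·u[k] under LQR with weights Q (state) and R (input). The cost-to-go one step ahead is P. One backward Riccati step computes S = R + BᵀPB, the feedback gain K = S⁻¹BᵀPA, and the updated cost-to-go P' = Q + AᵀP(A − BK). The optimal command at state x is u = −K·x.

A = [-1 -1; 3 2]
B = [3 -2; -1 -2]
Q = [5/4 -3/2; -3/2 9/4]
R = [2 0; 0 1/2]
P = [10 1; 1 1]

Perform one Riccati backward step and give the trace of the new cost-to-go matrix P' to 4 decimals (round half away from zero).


BᵀP = [29.0000 2.0000; -22.0000 -4.0000]
S = R + BᵀPB = [2 0; 0 1/2] + [85.0000 -62.0000; -62.0000 52.0000] = [87.0000 -62.0000; -62.0000 52.5000]
BᵀPA = [-23.0000 -25.0000; 10.0000 14.0000]
K = S⁻¹·BᵀPA = [-0.8120 -0.6144; -0.7685 -0.4589]
A−BK = [-0.1009 -0.0746; 0.6510 0.4679]
AᵀP(A−BK) = [2.0083 1.4582; 1.4582 1.0650]
P' = Q + AᵀP(A−BK) = [3.2583 -0.0418; -0.0418 3.3150]
tr(P') = 6.5733

6.5733


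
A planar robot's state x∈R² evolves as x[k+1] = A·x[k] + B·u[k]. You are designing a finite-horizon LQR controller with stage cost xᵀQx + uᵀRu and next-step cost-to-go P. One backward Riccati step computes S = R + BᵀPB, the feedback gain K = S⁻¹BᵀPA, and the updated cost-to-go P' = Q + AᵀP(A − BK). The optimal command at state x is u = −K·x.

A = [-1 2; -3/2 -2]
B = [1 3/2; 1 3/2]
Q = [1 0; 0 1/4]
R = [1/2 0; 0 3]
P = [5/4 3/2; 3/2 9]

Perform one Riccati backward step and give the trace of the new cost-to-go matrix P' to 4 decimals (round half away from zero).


BᵀP = [2.7500 10.5000; 4.1250 15.7500]
S = R + BᵀPB = [1/2 0; 0 3] + [13.2500 19.8750; 19.8750 29.8125] = [13.7500 19.8750; 19.8750 32.8125]
BᵀPA = [-18.5000 -15.5000; -27.7500 -23.2500]
K = S⁻¹·BᵀPA = [-0.9883 -0.8280; -0.2471 -0.2070]
A−BK = [0.3589 3.1386; -0.1411 -0.8614]
AᵀP(A−BK) = [0.8598 1.9366; 1.9366 11.3523]
P' = Q + AᵀP(A−BK) = [1.8598 1.9366; 1.9366 11.6023]
tr(P') = 13.4620

13.4620


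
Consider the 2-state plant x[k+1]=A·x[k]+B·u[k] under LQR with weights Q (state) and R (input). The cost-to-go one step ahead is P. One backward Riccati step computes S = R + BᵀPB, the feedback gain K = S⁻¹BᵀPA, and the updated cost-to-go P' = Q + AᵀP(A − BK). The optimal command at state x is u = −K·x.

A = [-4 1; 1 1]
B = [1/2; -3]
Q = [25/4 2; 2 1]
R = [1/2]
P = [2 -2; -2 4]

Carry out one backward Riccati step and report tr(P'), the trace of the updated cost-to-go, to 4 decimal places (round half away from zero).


BᵀP = [7.0000 -13.0000]
S = R + BᵀPB = [1/2] + [42.5000] = [43.0000]
BᵀPA = [-41.0000 -6.0000]
K = S⁻¹·BᵀPA = [-0.9535 -0.1395]
A−BK = [-3.5233 1.0698; -1.8605 0.5814]
AᵀP(A−BK) = [12.9070 -3.7209; -3.7209 1.1628]
P' = Q + AᵀP(A−BK) = [19.1570 -1.7209; -1.7209 2.1628]
tr(P') = 21.3198

21.3198


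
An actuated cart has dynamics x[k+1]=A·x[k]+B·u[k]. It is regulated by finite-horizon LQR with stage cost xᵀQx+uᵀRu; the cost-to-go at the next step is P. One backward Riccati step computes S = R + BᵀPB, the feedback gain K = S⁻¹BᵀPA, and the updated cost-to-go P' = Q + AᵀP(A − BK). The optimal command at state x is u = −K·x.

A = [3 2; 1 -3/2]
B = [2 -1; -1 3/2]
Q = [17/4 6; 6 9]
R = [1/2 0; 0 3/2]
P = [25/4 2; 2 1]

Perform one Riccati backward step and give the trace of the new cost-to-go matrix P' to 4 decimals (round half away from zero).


18.1891

BᵀP = [10.5000 3.0000; -3.2500 -0.5000]
S = R + BᵀPB = [1/2 0; 0 3/2] + [18.0000 -6.0000; -6.0000 2.5000] = [18.5000 -6.0000; -6.0000 4.0000]
BᵀPA = [34.5000 16.5000; -10.2500 -5.7500]
K = S⁻¹·BᵀPA = [2.0132 0.8289; 0.4572 -0.1941]
A−BK = [-0.5691 0.1480; 2.3273 -0.3799]
AᵀP(A−BK) = [4.4827 0.4120; 0.4120 0.4564]
P' = Q + AᵀP(A−BK) = [8.7327 6.4120; 6.4120 9.4564]
tr(P') = 18.1891


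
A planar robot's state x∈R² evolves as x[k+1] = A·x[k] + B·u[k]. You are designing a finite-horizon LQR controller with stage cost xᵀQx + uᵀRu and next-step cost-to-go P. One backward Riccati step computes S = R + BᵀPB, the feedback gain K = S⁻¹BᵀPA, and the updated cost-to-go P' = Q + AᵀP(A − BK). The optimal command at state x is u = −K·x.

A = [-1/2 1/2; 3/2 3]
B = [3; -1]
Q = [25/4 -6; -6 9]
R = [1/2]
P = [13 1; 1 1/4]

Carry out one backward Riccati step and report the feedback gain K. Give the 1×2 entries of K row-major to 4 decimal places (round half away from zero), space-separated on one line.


BᵀP = [38.0000 2.7500]
S = R + BᵀPB = [1/2] + [111.2500] = [111.7500]
BᵀPA = [-14.8750 27.2500]
K = S⁻¹·BᵀPA = [-0.1331 0.2438]
A−BK = [-0.1007 -0.2315; 1.3669 3.2438]
AᵀP(A−BK) = [0.3325 0.7522; 0.7522 1.8551]
P' = Q + AᵀP(A−BK) = [6.5825 -5.2478; -5.2478 10.8551]
tr(P') = 17.4376

-0.1331 0.2438


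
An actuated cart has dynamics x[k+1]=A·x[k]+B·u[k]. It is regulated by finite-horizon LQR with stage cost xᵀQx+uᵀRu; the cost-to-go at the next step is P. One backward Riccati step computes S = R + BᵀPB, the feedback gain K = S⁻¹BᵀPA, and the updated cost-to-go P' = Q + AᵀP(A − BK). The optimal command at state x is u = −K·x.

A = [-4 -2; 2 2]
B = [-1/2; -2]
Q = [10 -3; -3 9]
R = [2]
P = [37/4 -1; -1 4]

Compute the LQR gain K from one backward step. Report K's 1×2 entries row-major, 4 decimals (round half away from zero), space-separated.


-0.2457 -0.5324

BᵀP = [-2.6250 -7.5000]
S = R + BᵀPB = [2] + [16.3125] = [18.3125]
BᵀPA = [-4.5000 -9.7500]
K = S⁻¹·BᵀPA = [-0.2457 -0.5324]
A−BK = [-4.1229 -2.2662; 1.5085 0.9352]
AᵀP(A−BK) = [178.8942 99.6041; 99.6041 55.8089]
P' = Q + AᵀP(A−BK) = [188.8942 96.6041; 96.6041 64.8089]
tr(P') = 253.7031


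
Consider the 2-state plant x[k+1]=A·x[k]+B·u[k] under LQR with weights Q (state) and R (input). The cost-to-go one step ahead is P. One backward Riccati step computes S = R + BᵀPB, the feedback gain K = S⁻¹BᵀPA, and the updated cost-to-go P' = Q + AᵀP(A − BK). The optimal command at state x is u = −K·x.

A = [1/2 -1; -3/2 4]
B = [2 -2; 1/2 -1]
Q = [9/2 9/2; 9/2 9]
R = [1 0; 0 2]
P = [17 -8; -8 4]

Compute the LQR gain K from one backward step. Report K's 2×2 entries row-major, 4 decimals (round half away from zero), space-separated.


BᵀP = [30.0000 -14.0000; -26.0000 12.0000]
S = R + BᵀPB = [1 0; 0 2] + [53.0000 -46.0000; -46.0000 40.0000] = [54.0000 -46.0000; -46.0000 42.0000]
BᵀPA = [36.0000 -86.0000; -31.0000 74.0000]
K = S⁻¹·BᵀPA = [0.5658 -1.3684; -0.1184 0.2632]
A−BK = [-0.8684 2.2632; -1.9013 4.9474]
AᵀP(A−BK) = [1.2105 -3.0789; -3.0789 7.8421]
P' = Q + AᵀP(A−BK) = [5.7105 1.4211; 1.4211 16.8421]
tr(P') = 22.5526

0.5658 -1.3684 -0.1184 0.2632


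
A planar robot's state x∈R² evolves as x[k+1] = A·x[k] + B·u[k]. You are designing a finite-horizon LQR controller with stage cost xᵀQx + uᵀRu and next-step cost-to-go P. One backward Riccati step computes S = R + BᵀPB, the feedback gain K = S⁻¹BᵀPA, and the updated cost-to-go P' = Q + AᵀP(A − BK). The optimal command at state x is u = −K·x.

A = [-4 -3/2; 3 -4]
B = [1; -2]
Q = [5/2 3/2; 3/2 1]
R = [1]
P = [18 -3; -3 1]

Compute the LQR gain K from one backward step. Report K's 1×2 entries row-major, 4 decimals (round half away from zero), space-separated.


-3.1714 -0.4571

BᵀP = [24.0000 -5.0000]
S = R + BᵀPB = [1] + [34.0000] = [35.0000]
BᵀPA = [-111.0000 -16.0000]
K = S⁻¹·BᵀPA = [-3.1714 -0.4571]
A−BK = [-0.8286 -1.0429; -3.3429 -4.9143]
AᵀP(A−BK) = [16.9714 10.7571; 10.7571 13.1857]
P' = Q + AᵀP(A−BK) = [19.4714 12.2571; 12.2571 14.1857]
tr(P') = 33.6571


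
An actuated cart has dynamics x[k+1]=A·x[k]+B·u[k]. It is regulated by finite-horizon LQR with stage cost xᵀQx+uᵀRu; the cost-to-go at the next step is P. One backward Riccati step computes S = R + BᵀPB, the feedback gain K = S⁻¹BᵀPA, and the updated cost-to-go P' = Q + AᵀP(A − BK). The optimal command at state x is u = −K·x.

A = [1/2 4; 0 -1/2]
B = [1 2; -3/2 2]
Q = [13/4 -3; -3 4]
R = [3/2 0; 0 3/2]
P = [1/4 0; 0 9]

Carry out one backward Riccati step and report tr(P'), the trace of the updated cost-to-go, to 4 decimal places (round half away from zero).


9.9785

BᵀP = [0.2500 -13.5000; 0.5000 18.0000]
S = R + BᵀPB = [3/2 0; 0 3/2] + [20.5000 -26.5000; -26.5000 37.0000] = [22.0000 -26.5000; -26.5000 38.5000]
BᵀPA = [0.1250 7.7500; 0.2500 -7.0000]
K = S⁻¹·BᵀPA = [0.0790 0.7798; 0.0609 0.3549]
A−BK = [0.2992 2.5104; -0.0032 -0.0402]
AᵀP(A−BK) = [0.0374 0.3138; 0.3138 2.6911]
P' = Q + AᵀP(A−BK) = [3.2874 -2.6862; -2.6862 6.6911]
tr(P') = 9.9785


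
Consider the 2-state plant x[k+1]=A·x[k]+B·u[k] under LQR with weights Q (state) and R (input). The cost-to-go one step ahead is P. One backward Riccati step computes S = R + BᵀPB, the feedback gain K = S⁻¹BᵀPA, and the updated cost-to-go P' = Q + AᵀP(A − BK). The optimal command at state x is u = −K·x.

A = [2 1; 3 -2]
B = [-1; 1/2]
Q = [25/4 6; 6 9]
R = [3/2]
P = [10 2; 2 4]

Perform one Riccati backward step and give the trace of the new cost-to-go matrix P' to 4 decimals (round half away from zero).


BᵀP = [-9.0000 0.0000]
S = R + BᵀPB = [3/2] + [9.0000] = [10.5000]
BᵀPA = [-18.0000 -9.0000]
K = S⁻¹·BᵀPA = [-1.7143 -0.8571]
A−BK = [0.2857 0.1429; 3.8571 -1.5714]
AᵀP(A−BK) = [69.1429 -21.4286; -21.4286 10.2857]
P' = Q + AᵀP(A−BK) = [75.3929 -15.4286; -15.4286 19.2857]
tr(P') = 94.6786

94.6786


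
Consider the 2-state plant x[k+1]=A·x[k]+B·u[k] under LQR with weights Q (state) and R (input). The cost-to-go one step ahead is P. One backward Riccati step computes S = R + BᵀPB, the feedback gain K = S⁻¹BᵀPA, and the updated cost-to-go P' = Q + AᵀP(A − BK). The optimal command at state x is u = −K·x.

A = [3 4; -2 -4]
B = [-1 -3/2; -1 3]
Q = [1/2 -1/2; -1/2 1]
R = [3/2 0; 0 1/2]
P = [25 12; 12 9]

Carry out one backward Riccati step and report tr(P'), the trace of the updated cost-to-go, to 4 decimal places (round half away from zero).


8.8286

BᵀP = [-37.0000 -21.0000; -1.5000 9.0000]
S = R + BᵀPB = [3/2 0; 0 1/2] + [58.0000 -7.5000; -7.5000 29.2500] = [59.5000 -7.5000; -7.5000 29.7500]
BᵀPA = [-69.0000 -64.0000; -22.5000 -42.0000]
K = S⁻¹·BᵀPA = [-1.2962 -1.2947; -1.0831 -1.7382]
A−BK = [0.0792 0.0980; -0.0470 -0.0802]
AᵀP(A−BK) = [3.1941 3.5551; 3.5551 4.1345]
P' = Q + AᵀP(A−BK) = [3.6941 3.0551; 3.0551 5.1345]
tr(P') = 8.8286


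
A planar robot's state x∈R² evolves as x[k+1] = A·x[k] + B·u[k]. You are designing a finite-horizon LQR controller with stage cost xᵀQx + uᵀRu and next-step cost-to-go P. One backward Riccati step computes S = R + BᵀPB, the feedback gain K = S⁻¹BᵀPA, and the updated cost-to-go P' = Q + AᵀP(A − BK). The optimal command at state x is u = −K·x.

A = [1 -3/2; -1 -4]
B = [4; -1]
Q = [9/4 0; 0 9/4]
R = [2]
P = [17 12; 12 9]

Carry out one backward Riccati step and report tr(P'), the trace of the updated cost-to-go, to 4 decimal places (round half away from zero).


BᵀP = [56.0000 39.0000]
S = R + BᵀPB = [2] + [185.0000] = [187.0000]
BᵀPA = [17.0000 -240.0000]
K = S⁻¹·BᵀPA = [0.0909 -1.2834]
A−BK = [0.6364 3.6337; -0.9091 -5.2834]
AᵀP(A−BK) = [0.4545 2.3182; 2.3182 18.2286]
P' = Q + AᵀP(A−BK) = [2.7045 2.3182; 2.3182 20.4786]
tr(P') = 23.1832

23.1832


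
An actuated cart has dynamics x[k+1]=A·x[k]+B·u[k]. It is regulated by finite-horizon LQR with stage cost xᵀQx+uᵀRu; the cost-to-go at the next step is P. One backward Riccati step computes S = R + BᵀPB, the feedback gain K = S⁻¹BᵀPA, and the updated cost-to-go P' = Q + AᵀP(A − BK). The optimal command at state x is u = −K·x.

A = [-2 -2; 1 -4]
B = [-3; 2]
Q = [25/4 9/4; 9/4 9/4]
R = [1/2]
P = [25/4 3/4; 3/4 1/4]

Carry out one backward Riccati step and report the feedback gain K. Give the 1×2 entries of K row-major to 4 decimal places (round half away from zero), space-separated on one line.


0.6718 0.8513

BᵀP = [-17.2500 -1.7500]
S = R + BᵀPB = [1/2] + [48.2500] = [48.7500]
BᵀPA = [32.7500 41.5000]
K = S⁻¹·BᵀPA = [0.6718 0.8513]
A−BK = [0.0154 0.5538; -0.3436 -5.7026]
AᵀP(A−BK) = [0.2487 0.6205; 0.6205 5.6718]
P' = Q + AᵀP(A−BK) = [6.4987 2.8705; 2.8705 7.9218]
tr(P') = 14.4205
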